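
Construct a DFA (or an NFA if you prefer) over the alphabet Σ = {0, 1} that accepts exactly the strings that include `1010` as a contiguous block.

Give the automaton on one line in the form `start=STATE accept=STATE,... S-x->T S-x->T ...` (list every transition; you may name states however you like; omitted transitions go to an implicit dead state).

Track how much of `1010` has been matched so far: state s0 is no progress, s4 is the absorbing accept state reached once `1010` has occurred. Intermediate states record partial matches; on a mismatch, fall back to the longest reusable overlap.
A 5-state machine:
        0   1  
>  s0   s0  s1 
   s1   s2  s1 
   s2   s0  s3 
   s3   s4  s1 
 * s4   s4  s4 
(> = start, * = accepting)

start=s0 accept=s4 s0-0->s0 s0-1->s1 s1-0->s2 s1-1->s1 s2-0->s0 s2-1->s3 s3-0->s4 s3-1->s1 s4-0->s4 s4-1->s4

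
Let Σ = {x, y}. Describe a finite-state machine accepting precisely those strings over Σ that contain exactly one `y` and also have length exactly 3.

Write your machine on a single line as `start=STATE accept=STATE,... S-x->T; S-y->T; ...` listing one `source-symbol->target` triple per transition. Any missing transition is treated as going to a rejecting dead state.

Build one automaton per condition and run them in lockstep. One (3 states) tracks the count of `y`s, saturating at 2; the other (5 states) tracks the input length, saturating at 4. Each combined state is a pair, one component from each; accept when both components accept. Minimizing collapses redundant product states.
A 7-state machine:
        x   y  
>  q0   q1  q2 
   q1   q3  q4 
   q2   q4  q5 
   q3   q5  q6 
   q4   q6  q5 
   q5   q5  q5 
 * q6   q5  q5 
(> = start, * = accepting)

start=q0; accept=q6; q0-x->q1; q0-y->q2; q1-x->q3; q1-y->q4; q2-x->q4; q2-y->q5; q3-x->q5; q3-y->q6; q4-x->q6; q4-y->q5; q5-x->q5; q5-y->q5; q6-x->q5; q6-y->q5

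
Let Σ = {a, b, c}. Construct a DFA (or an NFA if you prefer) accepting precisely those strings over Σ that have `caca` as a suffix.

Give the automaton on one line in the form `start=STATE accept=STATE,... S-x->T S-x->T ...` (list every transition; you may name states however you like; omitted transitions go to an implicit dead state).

Let each state record the length of the longest suffix of the input read so far that is also a prefix of `caca`. q1 means the last symbol is `c`; q2 means the last 2 symbols are `ca`; q3 means the last 3 symbols are `cac`; q4 means the last 4 symbols are `caca`. Accept only at q4, where the string currently ends in `caca`.
A 5-state machine:
        a   b   c  
>  q0   q0  q0  q1 
   q1   q2  q0  q1 
   q2   q0  q0  q3 
   q3   q4  q0  q1 
 * q4   q0  q0  q3 
(> = start, * = accepting)

start=q0 accept=q4 q0-a->q0 q0-b->q0 q0-c->q1 q1-a->q2 q1-b->q0 q1-c->q1 q2-a->q0 q2-b->q0 q2-c->q3 q3-a->q4 q3-b->q0 q3-c->q1 q4-a->q0 q4-b->q0 q4-c->q3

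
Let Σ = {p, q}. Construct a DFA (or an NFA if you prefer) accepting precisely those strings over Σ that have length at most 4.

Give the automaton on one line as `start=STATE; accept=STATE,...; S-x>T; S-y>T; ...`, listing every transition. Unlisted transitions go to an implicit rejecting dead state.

We only need to distinguish lengths 0, 1, …, 4, and '>4'. Chain A → B → C → D → E → F on every symbol, with F looping. Accepting states: {A, B, C, D, E}.
With 6 states:
       p  q 
>* A   B  B 
 * B   C  C 
 * C   D  D 
 * D   E  E 
 * E   F  F 
   F   F  F 
(> = start, * = accepting)

start=A; accept=A,B,C,D,E; A-p>B; A-q>B; B-p>C; B-q>C; C-p>D; C-q>D; D-p>E; D-q>E; E-p>F; E-q>F; F-p>F; F-q>F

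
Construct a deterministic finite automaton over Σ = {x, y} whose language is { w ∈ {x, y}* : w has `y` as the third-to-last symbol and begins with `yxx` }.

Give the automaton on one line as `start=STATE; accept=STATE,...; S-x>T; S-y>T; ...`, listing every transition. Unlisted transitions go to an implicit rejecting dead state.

Build one automaton per condition and run them in lockstep. One (15 states) tracks the last 3 symbols read; the other (5 states) tracks whether the input so far still matches the prefix `yxx`. Each combined state is a pair, one component from each; accept when both components accept.
          x    y  
>  q0     q1   q2 
   q1     q3   q4 
   q2     q5   q6 
   q3     q7   q8 
   q4     q9  q10 
   q5    q11  q12 
   q6    q13  q14 
   q7     q7   q8 
   q8     q9  q10 
   q9    q15  q12 
   q10   q13  q14 
 * q11   q16  q17 
   q12    q9  q10 
   q13   q15  q12 
   q14   q13  q14 
   q15    q7   q8 
   q16   q16  q17 
   q17   q18  q19 
   q18   q11  q20 
   q19   q21  q22 
 * q20   q18  q19 
 * q21   q11  q20 
 * q22   q21  q22 
(> = start, * = accepting)

start=q0; accept=q11,q20,q21,q22; q0-x>q1; q0-y>q2; q1-x>q3; q1-y>q4; q2-x>q5; q2-y>q6; q3-x>q7; q3-y>q8; q4-x>q9; q4-y>q10; q5-x>q11; q5-y>q12; q6-x>q13; q6-y>q14; q7-x>q7; q7-y>q8; q8-x>q9; q8-y>q10; q9-x>q15; q9-y>q12; q10-x>q13; q10-y>q14; q11-x>q16; q11-y>q17; q12-x>q9; q12-y>q10; q13-x>q15; q13-y>q12; q14-x>q13; q14-y>q14; q15-x>q7; q15-y>q8; q16-x>q16; q16-y>q17; q17-x>q18; q17-y>q19; q18-x>q11; q18-y>q20; q19-x>q21; q19-y>q22; q20-x>q18; q20-y>q19; q21-x>q11; q21-y>q20; q22-x>q21; q22-y>q22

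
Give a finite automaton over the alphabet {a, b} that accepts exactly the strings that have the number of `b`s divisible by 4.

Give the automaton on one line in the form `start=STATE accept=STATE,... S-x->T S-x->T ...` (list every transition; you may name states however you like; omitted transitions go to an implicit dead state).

The only thing that matters is how many `b`s have appeared, reduced mod 4. Use one state per residue: S0 for 0, …, S3 for 3. Reading `b` moves to the next residue; anything else stays put. S0 is accepting.
With 4 states:
        a   b  
>* S0   S0  S1 
   S1   S1  S2 
   S2   S2  S3 
   S3   S3  S0 
(> = start, * = accepting)

start=S0 accept=S0 S0-a->S0 S0-b->S1 S1-a->S1 S1-b->S2 S2-a->S2 S2-b->S3 S3-a->S3 S3-b->S0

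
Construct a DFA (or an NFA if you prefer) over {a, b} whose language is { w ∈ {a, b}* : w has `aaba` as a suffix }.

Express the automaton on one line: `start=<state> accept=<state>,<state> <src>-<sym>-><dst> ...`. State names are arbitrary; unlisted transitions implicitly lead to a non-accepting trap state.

Remember how much of `aaba` the current input suffix matches. State S0 means no match yet; S1 means the last symbol is `a`; S2 means the last 2 symbols are `aa`; S3 means the last 3 symbols are `aab`; S4 means the last 4 symbols are `aaba`. Only S4 accepts. On a mismatch, fall back to the longest proper suffix that is still a prefix of `aaba`.
5 states suffice.
        a   b  
>  S0   S1  S0 
   S1   S2  S0 
   S2   S2  S3 
   S3   S4  S0 
 * S4   S2  S0 
(> = start, * = accepting)

start=S0 accept=S4 S0-a->S1 S0-b->S0 S1-a->S2 S1-b->S0 S2-a->S2 S2-b->S3 S3-a->S4 S3-b->S0 S4-a->S2 S4-b->S0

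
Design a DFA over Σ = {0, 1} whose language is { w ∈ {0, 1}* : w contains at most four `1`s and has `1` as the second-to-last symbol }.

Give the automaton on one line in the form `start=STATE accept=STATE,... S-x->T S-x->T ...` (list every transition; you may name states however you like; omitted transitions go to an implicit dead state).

Handle the two conditions separately and then intersect. The first has 6 states tracking the count of `1`s, saturating at 5; the second has 7 states tracking the last 2 symbols read. A product state is a pair (one from each), accepting exactly when both do. Minimizing collapses redundant product states.
16 states suffice.
       0  1 
>  A   A  B 
   B   C  D 
 * C   E  F 
 * D   G  H 
   E   E  F 
   F   G  H 
 * G   I  J 
 * H   K  L 
   I   I  J 
   J   K  L 
 * K   M  N 
 * L   O  P 
   M   M  N 
   N   O  P 
 * O   P  P 
   P   P  P 
(> = start, * = accepting)

start=A accept=C,D,G,H,K,L,O A-0->A A-1->B B-0->C B-1->D C-0->E C-1->F D-0->G D-1->H E-0->E E-1->F F-0->G F-1->H G-0->I G-1->J H-0->K H-1->L I-0->I I-1->J J-0->K J-1->L K-0->M K-1->N L-0->O L-1->P M-0->M M-1->N N-0->O N-1->P O-0->P O-1->P P-0->P P-1->P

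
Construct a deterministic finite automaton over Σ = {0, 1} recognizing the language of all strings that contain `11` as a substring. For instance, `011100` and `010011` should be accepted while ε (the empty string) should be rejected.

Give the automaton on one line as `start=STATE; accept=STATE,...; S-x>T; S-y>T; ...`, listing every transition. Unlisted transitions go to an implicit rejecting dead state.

Track how much of `11` has been matched so far: state s0 is no progress, s2 is the absorbing accept state reached once `11` has occurred. Intermediate states record partial matches; on a mismatch, fall back to the longest reusable overlap.
A 3-state machine:
        0   1  
>  s0   s0  s1 
   s1   s0  s2 
 * s2   s2  s2 
(> = start, * = accepting)

start=s0; accept=s2; s0-0>s0; s0-1>s1; s1-0>s0; s1-1>s2; s2-0>s2; s2-1>s2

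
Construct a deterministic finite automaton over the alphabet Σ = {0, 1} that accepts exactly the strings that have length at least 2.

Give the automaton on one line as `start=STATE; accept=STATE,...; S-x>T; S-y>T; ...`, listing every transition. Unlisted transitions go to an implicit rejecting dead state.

Count input length up to 3: every symbol moves from q0 toward q3, which means 'more than 2' and absorbs. Accept from {q2, q3}.
        0   1  
>  q0   q1  q1 
   q1   q2  q2 
 * q2   q3  q3 
 * q3   q3  q3 
(> = start, * = accepting)

start=q0; accept=q2,q3; q0-0>q1; q0-1>q1; q1-0>q2; q1-1>q2; q2-0>q3; q2-1>q3; q3-0>q3; q3-1>q3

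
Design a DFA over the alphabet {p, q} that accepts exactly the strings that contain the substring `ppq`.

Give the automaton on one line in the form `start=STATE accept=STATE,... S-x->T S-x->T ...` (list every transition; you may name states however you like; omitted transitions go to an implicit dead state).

start=S0 accept=S3 S0-p->S1 S0-q->S0 S1-p->S2 S1-q->S0 S2-p->S2 S2-q->S3 S3-p->S3 S3-q->S3

States S0..S2 record the length of the longest prefix of `ppq` that matches the current input suffix. Reaching S3 means `ppq` has been seen, and we stay there forever. Accept from S3.
With 4 states:
        p   q  
>  S0   S1  S0 
   S1   S2  S0 
   S2   S2  S3 
 * S3   S3  S3 
(> = start, * = accepting)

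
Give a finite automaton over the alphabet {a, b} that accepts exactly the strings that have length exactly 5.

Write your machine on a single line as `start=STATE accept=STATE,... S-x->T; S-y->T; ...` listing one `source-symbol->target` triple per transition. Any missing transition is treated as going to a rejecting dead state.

start=s0; accept=s5; s0-a->s1; s0-b->s1; s1-a->s2; s1-b->s2; s2-a->s3; s2-b->s3; s3-a->s4; s3-b->s4; s4-a->s5; s4-b->s5; s5-a->s6; s5-b->s6; s6-a->s6; s6-b->s6

Count input length up to 6: every symbol moves from s0 toward s6, which means 'more than 5' and absorbs. Accept from {s5}.
        a   b  
>  s0   s1  s1 
   s1   s2  s2 
   s2   s3  s3 
   s3   s4  s4 
   s4   s5  s5 
 * s5   s6  s6 
   s6   s6  s6 
(> = start, * = accepting)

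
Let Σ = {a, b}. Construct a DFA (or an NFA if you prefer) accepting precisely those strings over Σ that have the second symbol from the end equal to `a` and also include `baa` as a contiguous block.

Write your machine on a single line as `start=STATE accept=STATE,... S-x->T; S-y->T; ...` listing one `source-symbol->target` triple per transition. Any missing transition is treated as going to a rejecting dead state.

start=q0; accept=q3,q4; q0-a->q0; q0-b->q1; q1-a->q2; q1-b->q1; q2-a->q3; q2-b->q1; q3-a->q3; q3-b->q4; q4-a->q5; q4-b->q6; q5-a->q3; q5-b->q4; q6-a->q5; q6-b->q6

Run two small machines in parallel and take their product. The first has 7 states tracking the last 2 symbols read; the second has 4 states tracking whether and how much of `baa` has been seen. A product state is a pair (one from each), accepting exactly when both do. After merging equivalent states the machine shrinks.
7 states suffice.
        a   b  
>  q0   q0  q1 
   q1   q2  q1 
   q2   q3  q1 
 * q3   q3  q4 
 * q4   q5  q6 
   q5   q3  q4 
   q6   q5  q6 
(> = start, * = accepting)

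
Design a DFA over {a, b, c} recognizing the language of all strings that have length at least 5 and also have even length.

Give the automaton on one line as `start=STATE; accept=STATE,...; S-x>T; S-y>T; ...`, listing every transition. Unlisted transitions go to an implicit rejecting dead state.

Build one automaton per condition and run them in lockstep. One (7 states) tracks the input length, saturating at 6; the other (2 states) tracks the input length modulo 2. Each combined state is a pair, one component from each; accept when both components accept. Equivalent product states are then merged.
7 states suffice.
        a   b   c  
>  q0   q1  q1  q1 
   q1   q2  q2  q2 
   q2   q3  q3  q3 
   q3   q4  q4  q4 
   q4   q5  q5  q5 
   q5   q6  q6  q6 
 * q6   q5  q5  q5 
(> = start, * = accepting)

start=q0; accept=q6; q0-a>q1; q0-b>q1; q0-c>q1; q1-a>q2; q1-b>q2; q1-c>q2; q2-a>q3; q2-b>q3; q2-c>q3; q3-a>q4; q3-b>q4; q3-c>q4; q4-a>q5; q4-b>q5; q4-c>q5; q5-a>q6; q5-b>q6; q5-c>q6; q6-a>q5; q6-b>q5; q6-c>q5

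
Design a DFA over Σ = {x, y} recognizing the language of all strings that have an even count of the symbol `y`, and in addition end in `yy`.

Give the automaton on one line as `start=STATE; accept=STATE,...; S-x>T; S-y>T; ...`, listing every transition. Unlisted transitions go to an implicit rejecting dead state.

start=q0; accept=q3; q0-x>q0; q0-y>q1; q1-x>q2; q1-y>q3; q2-x>q2; q2-y>q4; q3-x>q0; q3-y>q5; q4-x>q0; q4-y>q5; q5-x>q2; q5-y>q3

Build one automaton per condition and run them in lockstep. One (2 states) tracks the count of `y`s modulo 2; the other (3 states) tracks how much of the suffix `yy` has currently been matched. Each combined state is a pair, one component from each; accept when both components accept.
6 states suffice.
        x   y  
>  q0   q0  q1 
   q1   q2  q3 
   q2   q2  q4 
 * q3   q0  q5 
   q4   q0  q5 
   q5   q2  q3 
(> = start, * = accepting)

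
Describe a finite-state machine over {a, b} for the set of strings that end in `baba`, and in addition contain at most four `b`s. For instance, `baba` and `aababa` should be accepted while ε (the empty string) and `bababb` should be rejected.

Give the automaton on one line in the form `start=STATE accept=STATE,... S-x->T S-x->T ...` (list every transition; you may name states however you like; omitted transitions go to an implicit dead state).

start=q0 accept=q8,q13,q15 q0-a->q0 q0-b->q1 q1-a->q2 q1-b->q3 q2-a->q4 q2-b->q5 q3-a->q6 q3-b->q7 q4-a->q4 q4-b->q3 q5-a->q8 q5-b->q7 q6-a->q9 q6-b->q10 q7-a->q11 q7-b->q12 q8-a->q9 q8-b->q10 q9-a->q9 q9-b->q7 q10-a->q13 q10-b->q12 q11-a->q12 q11-b->q14 q12-a->q12 q12-b->q12 q13-a->q12 q13-b->q14 q14-a->q15 q14-b->q12 q15-a->q12 q15-b->q12

Handle the two conditions separately and then intersect. The first has 5 states tracking how much of the suffix `baba` has currently been matched; the second has 6 states tracking the count of `b`s, saturating at 5. A product state is a pair (one from each), accepting exactly when both do. After merging equivalent states the machine shrinks.
          a    b  
>  q0     q0   q1 
   q1     q2   q3 
   q2     q4   q5 
   q3     q6   q7 
   q4     q4   q3 
   q5     q8   q7 
   q6     q9  q10 
   q7    q11  q12 
 * q8     q9  q10 
   q9     q9   q7 
   q10   q13  q12 
   q11   q12  q14 
   q12   q12  q12 
 * q13   q12  q14 
   q14   q15  q12 
 * q15   q12  q12 
(> = start, * = accepting)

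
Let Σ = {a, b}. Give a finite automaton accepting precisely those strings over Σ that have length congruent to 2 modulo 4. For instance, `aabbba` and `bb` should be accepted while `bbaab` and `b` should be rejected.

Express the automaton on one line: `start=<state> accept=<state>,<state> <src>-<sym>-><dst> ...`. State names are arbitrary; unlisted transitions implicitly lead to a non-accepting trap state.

start=q0 accept=q2 q0-a->q1 q0-b->q1 q1-a->q2 q1-b->q2 q2-a->q3 q2-b->q3 q3-a->q0 q3-b->q0

Only the length mod 4 matters, so use a 4-cycle: from any state, every input symbol moves to the next state, wrapping q3 back to q0. Mark q2 accepting.
4 states suffice.
        a   b  
>  q0   q1  q1 
   q1   q2  q2 
 * q2   q3  q3 
   q3   q0  q0 
(> = start, * = accepting)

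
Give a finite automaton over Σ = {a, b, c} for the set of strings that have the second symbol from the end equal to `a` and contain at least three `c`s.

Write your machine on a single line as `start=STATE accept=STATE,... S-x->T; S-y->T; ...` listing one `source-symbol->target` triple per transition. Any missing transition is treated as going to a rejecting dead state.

Run two small machines in parallel and take their product. The first has 13 states tracking the last 2 symbols read; the second has 5 states tracking the count of `c`s, saturating at 4. A product state is a pair (one from each), accepting exactly when both do. Equivalent product states are then merged.
With 8 states:
        a   b   c  
>  S0   S0  S0  S1 
   S1   S1  S1  S2 
   S2   S3  S2  S4 
   S3   S3  S2  S5 
   S4   S6  S4  S4 
 * S5   S6  S4  S4 
   S6   S7  S5  S5 
 * S7   S7  S5  S5 
(> = start, * = accepting)

start=S0; accept=S5,S7; S0-a->S0; S0-b->S0; S0-c->S1; S1-a->S1; S1-b->S1; S1-c->S2; S2-a->S3; S2-b->S2; S2-c->S4; S3-a->S3; S3-b->S2; S3-c->S5; S4-a->S6; S4-b->S4; S4-c->S4; S5-a->S6; S5-b->S4; S5-c->S4; S6-a->S7; S6-b->S5; S6-c->S5; S7-a->S7; S7-b->S5; S7-c->S5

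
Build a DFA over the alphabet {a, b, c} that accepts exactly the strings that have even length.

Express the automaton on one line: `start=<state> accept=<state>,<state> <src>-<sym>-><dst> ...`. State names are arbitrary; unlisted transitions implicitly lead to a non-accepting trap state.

Only the length mod 2 matters, so use a 2-cycle: from any state, every input symbol moves to the next state, wrapping q1 back to q0. Mark q0 accepting.
        a   b   c  
>* q0   q1  q1  q1 
   q1   q0  q0  q0 
(> = start, * = accepting)

start=q0 accept=q0 q0-a->q1 q0-b->q1 q0-c->q1 q1-a->q0 q1-b->q0 q1-c->q0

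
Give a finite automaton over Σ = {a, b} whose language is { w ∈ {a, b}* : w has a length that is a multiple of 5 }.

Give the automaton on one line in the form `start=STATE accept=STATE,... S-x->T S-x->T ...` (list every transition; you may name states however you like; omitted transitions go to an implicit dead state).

start=s0 accept=s0 s0-a->s1 s0-b->s1 s1-a->s2 s1-b->s2 s2-a->s3 s2-b->s3 s3-a->s4 s3-b->s4 s4-a->s0 s4-b->s0

Only the length mod 5 matters, so use a 5-cycle: from any state, every input symbol moves to the next state, wrapping s4 back to s0. Mark s0 accepting.
With 5 states:
        a   b  
>* s0   s1  s1 
   s1   s2  s2 
   s2   s3  s3 
   s3   s4  s4 
   s4   s0  s0 
(> = start, * = accepting)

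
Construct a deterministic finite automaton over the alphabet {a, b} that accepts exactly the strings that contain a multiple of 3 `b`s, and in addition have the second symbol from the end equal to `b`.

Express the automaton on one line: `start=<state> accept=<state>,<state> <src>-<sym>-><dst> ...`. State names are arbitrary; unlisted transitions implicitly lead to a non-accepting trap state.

start=s0 accept=s4,s6 s0-a->s0 s0-b->s1 s1-a->s1 s1-b->s2 s2-a->s3 s2-b->s4 s3-a->s3 s3-b->s5 s4-a->s6 s4-b->s1 s5-a->s6 s5-b->s1 s6-a->s0 s6-b->s1

Build one automaton per condition and run them in lockstep. The first has 3 states tracking the count of `b`s modulo 3; the second has 7 states tracking the last 2 symbols read. A product state is a pair (one from each), accepting exactly when both do. Minimizing collapses redundant product states.
With 7 states:
        a   b  
>  s0   s0  s1 
   s1   s1  s2 
   s2   s3  s4 
   s3   s3  s5 
 * s4   s6  s1 
   s5   s6  s1 
 * s6   s0  s1 
(> = start, * = accepting)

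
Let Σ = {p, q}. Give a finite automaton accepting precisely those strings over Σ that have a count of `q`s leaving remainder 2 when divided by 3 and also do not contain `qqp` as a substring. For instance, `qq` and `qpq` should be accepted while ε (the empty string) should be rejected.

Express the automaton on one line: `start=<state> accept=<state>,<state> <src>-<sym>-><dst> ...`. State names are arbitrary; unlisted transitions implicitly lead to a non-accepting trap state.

start=A accept=D,E,H A-p->A A-q->B B-p->C B-q->D C-p->C C-q->E D-p->F D-q->G E-p->H E-q->G F-p->F F-q->F G-p->F G-q->I H-p->H H-q->J I-p->F I-q->D J-p->A J-q->I

Run two small machines in parallel and take their product. The first has 3 states tracking the count of `q`s modulo 3; the second has 4 states tracking partial matches of the forbidden pattern `qqp`. A product state is a pair (one from each), accepting exactly when both do. Minimizing collapses redundant product states.
A 10-state machine:
       p  q 
>  A   A  B 
   B   C  D 
   C   C  E 
 * D   F  G 
 * E   H  G 
   F   F  F 
   G   F  I 
 * H   H  J 
   I   F  D 
   J   A  I 
(> = start, * = accepting)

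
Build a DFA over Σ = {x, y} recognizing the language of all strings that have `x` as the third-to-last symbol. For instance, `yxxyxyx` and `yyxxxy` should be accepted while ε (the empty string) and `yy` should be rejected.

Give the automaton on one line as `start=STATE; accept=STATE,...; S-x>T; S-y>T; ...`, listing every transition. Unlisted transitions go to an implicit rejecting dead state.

A DFA must remember the last 3 symbols (since which symbol is third-to-last isn't known until the input ends). Use one state per possible window of the last ≤3 symbols; accept from those whose window starts with `x`.
15 states suffice.
          x    y  
>  S0     S1   S2 
   S1     S3   S4 
   S2     S5   S6 
   S3     S7   S8 
   S4     S9  S10 
   S5    S11  S12 
   S6    S13  S14 
 * S7     S7   S8 
 * S8     S9  S10 
 * S9    S11  S12 
 * S10   S13  S14 
   S11    S7   S8 
   S12    S9  S10 
   S13   S11  S12 
   S14   S13  S14 
(> = start, * = accepting)

start=S0; accept=S7,S8,S9,S10; S0-x>S1; S0-y>S2; S1-x>S3; S1-y>S4; S2-x>S5; S2-y>S6; S3-x>S7; S3-y>S8; S4-x>S9; S4-y>S10; S5-x>S11; S5-y>S12; S6-x>S13; S6-y>S14; S7-x>S7; S7-y>S8; S8-x>S9; S8-y>S10; S9-x>S11; S9-y>S12; S10-x>S13; S10-y>S14; S11-x>S7; S11-y>S8; S12-x>S9; S12-y>S10; S13-x>S11; S13-y>S12; S14-x>S13; S14-y>S14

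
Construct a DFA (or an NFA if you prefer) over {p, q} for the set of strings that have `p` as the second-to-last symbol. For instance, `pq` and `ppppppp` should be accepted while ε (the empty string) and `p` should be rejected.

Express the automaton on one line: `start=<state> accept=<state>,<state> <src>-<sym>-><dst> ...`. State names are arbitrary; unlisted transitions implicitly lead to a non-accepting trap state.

Because acceptance depends on a position counted from the end, the machine has to buffer the most recent 2 symbols. Make each state the string of the last up-to-2 symbols read; on input `x` shift the window left and append `x`. Accept when the buffered window has length 2 and begins with `p`.
With 7 states:
       p  q 
>  A   B  C 
   B   D  E 
   C   F  G 
 * D   D  E 
 * E   F  G 
   F   D  E 
   G   F  G 
(> = start, * = accepting)

start=A accept=D,E A-p->B A-q->C B-p->D B-q->E C-p->F C-q->G D-p->D D-q->E E-p->F E-q->G F-p->D F-q->E G-p->F G-q->G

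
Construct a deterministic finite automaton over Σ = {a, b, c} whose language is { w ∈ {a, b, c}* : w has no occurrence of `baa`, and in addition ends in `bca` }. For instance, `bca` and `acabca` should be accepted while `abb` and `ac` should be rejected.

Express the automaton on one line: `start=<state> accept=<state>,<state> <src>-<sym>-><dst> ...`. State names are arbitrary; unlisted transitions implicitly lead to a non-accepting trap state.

Build one automaton per condition and run them in lockstep. One (4 states) tracks partial matches of the forbidden pattern `baa`; the other (4 states) tracks how much of the suffix `bca` has currently been matched. Each combined state is a pair, one component from each; accept when both components accept. After merging equivalent states the machine shrinks.
6 states suffice.
        a   b   c  
>  q0   q0  q1  q0 
   q1   q2  q1  q3 
   q2   q4  q1  q0 
   q3   q5  q1  q0 
   q4   q4  q4  q4 
 * q5   q0  q1  q0 
(> = start, * = accepting)

start=q0 accept=q5 q0-a->q0 q0-b->q1 q0-c->q0 q1-a->q2 q1-b->q1 q1-c->q3 q2-a->q4 q2-b->q1 q2-c->q0 q3-a->q5 q3-b->q1 q3-c->q0 q4-a->q4 q4-b->q4 q4-c->q4 q5-a->q0 q5-b->q1 q5-c->q0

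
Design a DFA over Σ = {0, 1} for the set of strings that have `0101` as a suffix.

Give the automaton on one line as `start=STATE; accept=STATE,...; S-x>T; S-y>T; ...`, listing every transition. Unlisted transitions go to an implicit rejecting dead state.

Remember how much of `0101` the current input suffix matches. State S0 means no match yet; S1 means the last symbol is `0`; S2 means the last 2 symbols are `01`; S3 means the last 3 symbols are `010`; S4 means the last 4 symbols are `0101`. Only S4 accepts. On a mismatch, fall back to the longest proper suffix that is still a prefix of `0101`.
A 5-state machine:
        0   1  
>  S0   S1  S0 
   S1   S1  S2 
   S2   S3  S0 
   S3   S1  S4 
 * S4   S3  S0 
(> = start, * = accepting)

start=S0; accept=S4; S0-0>S1; S0-1>S0; S1-0>S1; S1-1>S2; S2-0>S3; S2-1>S0; S3-0>S1; S3-1>S4; S4-0>S3; S4-1>S0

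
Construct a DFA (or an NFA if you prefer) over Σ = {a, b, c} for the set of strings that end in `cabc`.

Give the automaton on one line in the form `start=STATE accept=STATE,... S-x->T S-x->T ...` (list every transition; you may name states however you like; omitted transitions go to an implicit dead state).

start=q0 accept=q4 q0-a->q0 q0-b->q0 q0-c->q1 q1-a->q2 q1-b->q0 q1-c->q1 q2-a->q0 q2-b->q3 q2-c->q1 q3-a->q0 q3-b->q0 q3-c->q4 q4-a->q2 q4-b->q0 q4-c->q1

Remember how much of `cabc` the current input suffix matches. State q0 means no match yet; q1 means the last symbol is `c`; q2 means the last 2 symbols are `ca`; q3 means the last 3 symbols are `cab`; q4 means the last 4 symbols are `cabc`. Only q4 accepts. On a mismatch, fall back to the longest proper suffix that is still a prefix of `cabc`.
        a   b   c  
>  q0   q0  q0  q1 
   q1   q2  q0  q1 
   q2   q0  q3  q1 
   q3   q0  q0  q4 
 * q4   q2  q0  q1 
(> = start, * = accepting)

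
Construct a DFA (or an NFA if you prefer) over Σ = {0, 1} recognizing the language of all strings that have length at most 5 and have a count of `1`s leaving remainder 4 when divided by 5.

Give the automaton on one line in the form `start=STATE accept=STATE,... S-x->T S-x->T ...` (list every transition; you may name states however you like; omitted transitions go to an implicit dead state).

Handle the two conditions separately and then intersect. The first has 7 states tracking the input length, saturating at 6; the second has 5 states tracking the count of `1`s modulo 5. A product state is a pair (one from each), accepting exactly when both do. Equivalent product states are then merged.
With 11 states:
          0    1  
>  q0     q1   q2 
   q1     q3   q4 
   q2     q4   q5 
   q3     q3   q3 
   q4     q3   q6 
   q5     q6   q7 
   q6     q3   q8 
   q7     q8   q9 
   q8     q3  q10 
 * q9    q10   q3 
 * q10    q3   q3 
(> = start, * = accepting)

start=q0 accept=q9,q10 q0-0->q1 q0-1->q2 q1-0->q3 q1-1->q4 q2-0->q4 q2-1->q5 q3-0->q3 q3-1->q3 q4-0->q3 q4-1->q6 q5-0->q6 q5-1->q7 q6-0->q3 q6-1->q8 q7-0->q8 q7-1->q9 q8-0->q3 q8-1->q10 q9-0->q10 q9-1->q3 q10-0->q3 q10-1->q3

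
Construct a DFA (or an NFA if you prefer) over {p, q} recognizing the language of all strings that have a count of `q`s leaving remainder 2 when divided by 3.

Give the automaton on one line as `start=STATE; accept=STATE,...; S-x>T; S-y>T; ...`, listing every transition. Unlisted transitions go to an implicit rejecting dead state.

start=s0; accept=s2; s0-p>s0; s0-q>s1; s1-p>s1; s1-q>s2; s2-p>s2; s2-q>s0

Keep the running count of `q`s modulo 3: each `q` advances along the cycle s0 → s1 → s2 → s0 while other symbols loop. Accept at s2.
A 3-state machine:
        p   q  
>  s0   s0  s1 
   s1   s1  s2 
 * s2   s2  s0 
(> = start, * = accepting)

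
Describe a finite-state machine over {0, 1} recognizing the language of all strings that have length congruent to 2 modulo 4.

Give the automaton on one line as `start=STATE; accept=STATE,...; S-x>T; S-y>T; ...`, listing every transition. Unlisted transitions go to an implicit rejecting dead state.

Only the length mod 4 matters, so use a 4-cycle: from any state, every input symbol moves to the next state, wrapping s3 back to s0. Mark s2 accepting.
        0   1  
>  s0   s1  s1 
   s1   s2  s2 
 * s2   s3  s3 
   s3   s0  s0 
(> = start, * = accepting)

start=s0; accept=s2; s0-0>s1; s0-1>s1; s1-0>s2; s1-1>s2; s2-0>s3; s2-1>s3; s3-0>s0; s3-1>s0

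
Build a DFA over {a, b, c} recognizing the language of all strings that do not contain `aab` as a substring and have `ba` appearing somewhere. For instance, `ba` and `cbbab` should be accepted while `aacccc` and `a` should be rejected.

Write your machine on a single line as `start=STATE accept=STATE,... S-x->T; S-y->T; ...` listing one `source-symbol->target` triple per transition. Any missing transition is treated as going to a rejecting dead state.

Build one automaton per condition and run them in lockstep. One (4 states) tracks partial matches of the forbidden pattern `aab`; the other (3 states) tracks whether and how much of `ba` has been seen. Each combined state is a pair, one component from each; accept when both components accept. After merging equivalent states the machine shrinks.
        a   b   c  
>  q0   q1  q2  q0 
   q1   q3  q2  q0 
   q2   q4  q2  q0 
   q3   q3  q5  q0 
 * q4   q6  q7  q7 
   q5   q5  q5  q5 
 * q6   q6  q5  q7 
 * q7   q4  q7  q7 
(> = start, * = accepting)

start=q0; accept=q4,q6,q7; q0-a->q1; q0-b->q2; q0-c->q0; q1-a->q3; q1-b->q2; q1-c->q0; q2-a->q4; q2-b->q2; q2-c->q0; q3-a->q3; q3-b->q5; q3-c->q0; q4-a->q6; q4-b->q7; q4-c->q7; q5-a->q5; q5-b->q5; q5-c->q5; q6-a->q6; q6-b->q5; q6-c->q7; q7-a->q4; q7-b->q7; q7-c->q7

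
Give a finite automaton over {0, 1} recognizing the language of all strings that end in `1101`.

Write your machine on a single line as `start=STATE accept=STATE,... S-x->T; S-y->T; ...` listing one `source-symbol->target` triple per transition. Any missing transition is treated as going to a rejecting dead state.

start=S0; accept=S4; S0-0->S0; S0-1->S1; S1-0->S0; S1-1->S2; S2-0->S3; S2-1->S2; S3-0->S0; S3-1->S4; S4-0->S0; S4-1->S2

Let each state record the length of the longest suffix of the input read so far that is also a prefix of `1101`. S1 means the last symbol is `1`; S2 means the last 2 symbols are `11`; S3 means the last 3 symbols are `110`; S4 means the last 4 symbols are `1101`. Accept only at S4, where the string currently ends in `1101`.
A 5-state machine:
        0   1  
>  S0   S0  S1 
   S1   S0  S2 
   S2   S3  S2 
   S3   S0  S4 
 * S4   S0  S2 
(> = start, * = accepting)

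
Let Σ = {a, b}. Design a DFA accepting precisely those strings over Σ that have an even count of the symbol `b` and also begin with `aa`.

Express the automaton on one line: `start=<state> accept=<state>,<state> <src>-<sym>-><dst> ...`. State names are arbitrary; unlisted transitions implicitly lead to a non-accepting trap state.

start=s0 accept=s3 s0-a->s1 s0-b->s2 s1-a->s3 s1-b->s2 s2-a->s2 s2-b->s2 s3-a->s3 s3-b->s4 s4-a->s4 s4-b->s3

Handle the two conditions separately and then intersect. One (2 states) tracks the count of `b`s modulo 2; the other (4 states) tracks whether the input so far still matches the prefix `aa`. Each combined state is a pair, one component from each; accept when both components accept. Minimizing collapses redundant product states.
5 states suffice.
        a   b  
>  s0   s1  s2 
   s1   s3  s2 
   s2   s2  s2 
 * s3   s3  s4 
   s4   s4  s3 
(> = start, * = accepting)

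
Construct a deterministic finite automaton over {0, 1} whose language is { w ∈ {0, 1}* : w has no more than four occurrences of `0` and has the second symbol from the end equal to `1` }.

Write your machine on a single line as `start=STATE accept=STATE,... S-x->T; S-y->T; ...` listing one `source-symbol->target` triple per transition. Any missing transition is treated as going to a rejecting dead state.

Run two small machines in parallel and take their product. The first has 6 states tracking the count of `0`s, saturating at 5; the second has 7 states tracking the last 2 symbols read. A product state is a pair (one from each), accepting exactly when both do.
A 23-state machine:
          0    1  
>  s0     s1   s2 
   s1     s3   s4 
   s2     s5   s6 
   s3     s7   s8 
   s4     s9  s10 
 * s5     s3   s4 
 * s6     s5   s6 
   s7    s11  s12 
   s8    s13  s14 
 * s9     s7   s8 
 * s10    s9  s10 
   s11   s15  s16 
   s12   s17  s18 
 * s13   s11  s12 
 * s14   s13  s14 
   s15   s15  s19 
   s16   s20  s21 
 * s17   s15  s16 
 * s18   s17  s18 
   s19   s20  s22 
   s20   s15  s19 
 * s21   s20  s21 
   s22   s20  s22 
(> = start, * = accepting)

start=s0; accept=s5,s6,s9,s10,s13,s14,s17,s18,s21; s0-0->s1; s0-1->s2; s1-0->s3; s1-1->s4; s2-0->s5; s2-1->s6; s3-0->s7; s3-1->s8; s4-0->s9; s4-1->s10; s5-0->s3; s5-1->s4; s6-0->s5; s6-1->s6; s7-0->s11; s7-1->s12; s8-0->s13; s8-1->s14; s9-0->s7; s9-1->s8; s10-0->s9; s10-1->s10; s11-0->s15; s11-1->s16; s12-0->s17; s12-1->s18; s13-0->s11; s13-1->s12; s14-0->s13; s14-1->s14; s15-0->s15; s15-1->s19; s16-0->s20; s16-1->s21; s17-0->s15; s17-1->s16; s18-0->s17; s18-1->s18; s19-0->s20; s19-1->s22; s20-0->s15; s20-1->s19; s21-0->s20; s21-1->s21; s22-0->s20; s22-1->s22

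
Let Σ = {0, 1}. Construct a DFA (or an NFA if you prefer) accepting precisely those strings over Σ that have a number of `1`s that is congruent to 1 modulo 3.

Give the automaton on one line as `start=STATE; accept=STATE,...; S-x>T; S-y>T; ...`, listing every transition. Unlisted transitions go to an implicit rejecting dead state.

Keep the running count of `1`s modulo 3: each `1` advances along the cycle s0 → s1 → s2 → s0 while other symbols loop. Accept at s1.
With 3 states:
        0   1  
>  s0   s0  s1 
 * s1   s1  s2 
   s2   s2  s0 
(> = start, * = accepting)

start=s0; accept=s1; s0-0>s0; s0-1>s1; s1-0>s1; s1-1>s2; s2-0>s2; s2-1>s0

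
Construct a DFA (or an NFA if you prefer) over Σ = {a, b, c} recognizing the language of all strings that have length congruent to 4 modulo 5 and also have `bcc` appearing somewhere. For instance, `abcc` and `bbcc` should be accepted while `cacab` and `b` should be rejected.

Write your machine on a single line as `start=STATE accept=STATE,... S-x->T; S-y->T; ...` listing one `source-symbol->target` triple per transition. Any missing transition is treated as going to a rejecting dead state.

Handle the two conditions separately and then intersect. One (5 states) tracks the input length modulo 5; the other (4 states) tracks whether and how much of `bcc` has been seen. Each combined state is a pair, one component from each; accept when both components accept.
20 states suffice.
          a    b    c  
>  S0     S1   S2   S1 
   S1     S3   S4   S3 
   S2     S3   S4   S5 
   S3     S6   S7   S6 
   S4     S6   S7   S8 
   S5     S6   S7   S9 
   S6    S10  S11  S10 
   S7    S10  S11  S12 
   S8    S10  S11  S13 
   S9    S13  S13  S13 
   S10    S0  S14   S0 
   S11    S0  S14  S15 
   S12    S0  S14  S16 
 * S13   S16  S16  S16 
   S14    S1   S2  S17 
   S15    S1   S2  S18 
   S16   S18  S18  S18 
   S17    S3   S4  S19 
   S18   S19  S19  S19 
   S19    S9   S9   S9 
(> = start, * = accepting)

start=S0; accept=S13; S0-a->S1; S0-b->S2; S0-c->S1; S1-a->S3; S1-b->S4; S1-c->S3; S2-a->S3; S2-b->S4; S2-c->S5; S3-a->S6; S3-b->S7; S3-c->S6; S4-a->S6; S4-b->S7; S4-c->S8; S5-a->S6; S5-b->S7; S5-c->S9; S6-a->S10; S6-b->S11; S6-c->S10; S7-a->S10; S7-b->S11; S7-c->S12; S8-a->S10; S8-b->S11; S8-c->S13; S9-a->S13; S9-b->S13; S9-c->S13; S10-a->S0; S10-b->S14; S10-c->S0; S11-a->S0; S11-b->S14; S11-c->S15; S12-a->S0; S12-b->S14; S12-c->S16; S13-a->S16; S13-b->S16; S13-c->S16; S14-a->S1; S14-b->S2; S14-c->S17; S15-a->S1; S15-b->S2; S15-c->S18; S16-a->S18; S16-b->S18; S16-c->S18; S17-a->S3; S17-b->S4; S17-c->S19; S18-a->S19; S18-b->S19; S18-c->S19; S19-a->S9; S19-b->S9; S19-c->S9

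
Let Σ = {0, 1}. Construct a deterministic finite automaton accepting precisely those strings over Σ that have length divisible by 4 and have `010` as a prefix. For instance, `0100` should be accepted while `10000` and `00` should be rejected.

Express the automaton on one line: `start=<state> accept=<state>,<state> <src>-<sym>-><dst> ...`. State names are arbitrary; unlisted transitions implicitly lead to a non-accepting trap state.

start=q0 accept=q8 q0-0->q1 q0-1->q2 q1-0->q3 q1-1->q4 q2-0->q3 q2-1->q3 q3-0->q5 q3-1->q5 q4-0->q6 q4-1->q5 q5-0->q7 q5-1->q7 q6-0->q8 q6-1->q8 q7-0->q2 q7-1->q2 q8-0->q9 q8-1->q9 q9-0->q10 q9-1->q10 q10-0->q6 q10-1->q6

Run two small machines in parallel and take their product. The first has 4 states tracking the input length modulo 4; the second has 5 states tracking whether the input so far still matches the prefix `010`. A product state is a pair (one from each), accepting exactly when both do.
With 11 states:
          0    1  
>  q0     q1   q2 
   q1     q3   q4 
   q2     q3   q3 
   q3     q5   q5 
   q4     q6   q5 
   q5     q7   q7 
   q6     q8   q8 
   q7     q2   q2 
 * q8     q9   q9 
   q9    q10  q10 
   q10    q6   q6 
(> = start, * = accepting)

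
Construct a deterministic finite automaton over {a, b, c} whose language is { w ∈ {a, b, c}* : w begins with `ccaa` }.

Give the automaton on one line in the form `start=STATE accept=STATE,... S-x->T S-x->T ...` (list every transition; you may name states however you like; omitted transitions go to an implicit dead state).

Check the first 4 symbols one by one: s0 through s3 record how many have matched `ccaa` so far; any wrong symbol goes to the dead state s5. After all 4 match we enter the accepting sink s4.
With 6 states:
        a   b   c  
>  s0   s5  s5  s1 
   s1   s5  s5  s2 
   s2   s3  s5  s5 
   s3   s4  s5  s5 
 * s4   s4  s4  s4 
   s5   s5  s5  s5 
(> = start, * = accepting)

start=s0 accept=s4 s0-a->s5 s0-b->s5 s0-c->s1 s1-a->s5 s1-b->s5 s1-c->s2 s2-a->s3 s2-b->s5 s2-c->s5 s3-a->s4 s3-b->s5 s3-c->s5 s4-a->s4 s4-b->s4 s4-c->s4 s5-a->s5 s5-b->s5 s5-c->s5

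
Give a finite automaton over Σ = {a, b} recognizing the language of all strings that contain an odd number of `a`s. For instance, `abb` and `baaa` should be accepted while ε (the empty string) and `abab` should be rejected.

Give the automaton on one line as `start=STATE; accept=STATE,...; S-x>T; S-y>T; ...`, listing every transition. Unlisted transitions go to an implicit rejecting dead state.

The only thing that matters is how many `a`s have appeared, reduced mod 2. Use one state per residue: S0 for 0, …, S1 for 1. Reading `a` moves to the next residue; anything else stays put. S1 is accepting.
        a   b  
>  S0   S1  S0 
 * S1   S0  S1 
(> = start, * = accepting)

start=S0; accept=S1; S0-a>S1; S0-b>S0; S1-a>S0; S1-b>S1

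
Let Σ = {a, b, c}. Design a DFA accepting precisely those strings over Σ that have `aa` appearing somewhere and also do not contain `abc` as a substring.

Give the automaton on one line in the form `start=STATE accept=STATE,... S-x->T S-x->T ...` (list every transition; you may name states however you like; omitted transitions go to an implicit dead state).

start=q0 accept=q2,q4,q5 q0-a->q1 q0-b->q0 q0-c->q0 q1-a->q2 q1-b->q3 q1-c->q0 q2-a->q2 q2-b->q4 q2-c->q5 q3-a->q1 q3-b->q0 q3-c->q6 q4-a->q2 q4-b->q5 q4-c->q7 q5-a->q2 q5-b->q5 q5-c->q5 q6-a->q8 q6-b->q6 q6-c->q6 q7-a->q7 q7-b->q7 q7-c->q7 q8-a->q7 q8-b->q6 q8-c->q6

Build one automaton per condition and run them in lockstep. The first has 3 states tracking whether and how much of `aa` has been seen; the second has 4 states tracking partial matches of the forbidden pattern `abc`. A product state is a pair (one from each), accepting exactly when both do.
With 9 states:
        a   b   c  
>  q0   q1  q0  q0 
   q1   q2  q3  q0 
 * q2   q2  q4  q5 
   q3   q1  q0  q6 
 * q4   q2  q5  q7 
 * q5   q2  q5  q5 
   q6   q8  q6  q6 
   q7   q7  q7  q7 
   q8   q7  q6  q6 
(> = start, * = accepting)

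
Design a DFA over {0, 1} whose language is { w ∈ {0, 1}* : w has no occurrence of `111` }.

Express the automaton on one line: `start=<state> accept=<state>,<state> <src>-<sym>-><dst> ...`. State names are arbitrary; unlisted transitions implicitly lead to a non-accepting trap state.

This is the complement of 'contains `111`'. Use the same substring-matching states — S0 through S3 holding how much of `111` has just been matched — but flip the accepting set: everything except the trap S3 accepts.
4 states suffice.
        0   1  
>* S0   S0  S1 
 * S1   S0  S2 
 * S2   S0  S3 
   S3   S3  S3 
(> = start, * = accepting)

start=S0 accept=S0,S1,S2 S0-0->S0 S0-1->S1 S1-0->S0 S1-1->S2 S2-0->S0 S2-1->S3 S3-0->S3 S3-1->S3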